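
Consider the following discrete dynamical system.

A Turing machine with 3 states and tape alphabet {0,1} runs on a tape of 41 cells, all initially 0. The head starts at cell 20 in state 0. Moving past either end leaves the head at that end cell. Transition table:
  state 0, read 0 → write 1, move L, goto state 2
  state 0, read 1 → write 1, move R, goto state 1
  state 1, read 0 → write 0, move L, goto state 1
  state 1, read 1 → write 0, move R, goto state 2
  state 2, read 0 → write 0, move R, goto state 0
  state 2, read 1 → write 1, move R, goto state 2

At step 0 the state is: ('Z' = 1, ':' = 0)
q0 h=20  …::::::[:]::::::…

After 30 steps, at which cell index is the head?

30

gen 0: q0 h=20  …::::::[:]::::::…
gen 1: q2 h=19  …::::::[:]Z:::::…
gen 2: q0 h=20  …::::::[Z]::::::…
gen 3: q1 h=21  …:::::Z[:]::::::…
gen 4: q1 h=20  …::::::[Z]::::::…
gen 5: q2 h=21  …::::::[:]::::::…
gen 6: q0 h=22  …::::::[:]::::::…
gen 7: q2 h=21  …::::::[:]Z:::::…
gen 8: q0 h=22  …::::::[Z]::::::…
gen 9: q1 h=23  …:::::Z[:]::::::…
gen 10: q1 h=22  …::::::[Z]::::::…
gen 11: q2 h=23  …::::::[:]::::::…
gen 12: q0 h=24  …::::::[:]::::::…
gen 13: q2 h=23  …::::::[:]Z:::::…
gen 14: q0 h=24  …::::::[Z]::::::…
gen 15: q1 h=25  …:::::Z[:]::::::…
gen 16: q1 h=24  …::::::[Z]::::::…
gen 17: q2 h=25  …::::::[:]::::::…
gen 18: q0 h=26  …::::::[:]::::::…
gen 19: q2 h=25  …::::::[:]Z:::::…
gen 20: q0 h=26  …::::::[Z]::::::…
gen 21: q1 h=27  …:::::Z[:]::::::…
gen 22: q1 h=26  …::::::[Z]::::::…
gen 23: q2 h=27  …::::::[:]::::::…
gen 24: q0 h=28  …::::::[:]::::::…
gen 25: q2 h=27  …::::::[:]Z:::::…
gen 26: q0 h=28  …::::::[Z]::::::…
gen 27: q1 h=29  …:::::Z[:]::::::…
gen 28: q1 h=28  …::::::[Z]::::::…
gen 29: q2 h=29  …::::::[:]::::::…
gen 30: q0 h=30  …::::::[:]::::::…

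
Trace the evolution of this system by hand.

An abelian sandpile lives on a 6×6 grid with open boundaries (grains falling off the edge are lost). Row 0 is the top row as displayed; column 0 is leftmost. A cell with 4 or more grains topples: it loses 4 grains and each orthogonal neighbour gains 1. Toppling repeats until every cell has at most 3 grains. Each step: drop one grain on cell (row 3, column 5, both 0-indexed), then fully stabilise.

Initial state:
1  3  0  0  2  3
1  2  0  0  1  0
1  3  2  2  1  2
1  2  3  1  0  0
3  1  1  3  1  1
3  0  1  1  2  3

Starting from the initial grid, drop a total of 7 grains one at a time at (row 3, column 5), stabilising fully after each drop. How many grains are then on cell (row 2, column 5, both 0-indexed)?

3

step 0: 1  3  0  0  2  3
1  2  0  0  1  0
1  3  2  2  1  2
1  2  3  1  0  0
3  1  1  3  1  1
3  0  1  1  2  3
step 1: 1  3  0  0  2  3
1  2  0  0  1  0
1  3  2  2  1  2
1  2  3  1  0  1
3  1  1  3  1  1
3  0  1  1  2  3
step 2: 1  3  0  0  2  3
1  2  0  0  1  0
1  3  2  2  1  2
1  2  3  1  0  2
3  1  1  3  1  1
3  0  1  1  2  3
step 3: 1  3  0  0  2  3
1  2  0  0  1  0
1  3  2  2  1  2
1  2  3  1  0  3
3  1  1  3  1  1
3  0  1  1  2  3
step 4: 1  3  0  0  2  3
1  2  0  0  1  0
1  3  2  2  1  3
1  2  3  1  1  0
3  1  1  3  1  2
3  0  1  1  2  3
step 5: 1  3  0  0  2  3
1  2  0  0  1  0
1  3  2  2  1  3
1  2  3  1  1  1
3  1  1  3  1  2
3  0  1  1  2  3
step 6: 1  3  0  0  2  3
1  2  0  0  1  0
1  3  2  2  1  3
1  2  3  1  1  2
3  1  1  3  1  2
3  0  1  1  2  3
step 7: 1  3  0  0  2  3
1  2  0  0  1  0
1  3  2  2  1  3
1  2  3  1  1  3
3  1  1  3  1  2
3  0  1  1  2  3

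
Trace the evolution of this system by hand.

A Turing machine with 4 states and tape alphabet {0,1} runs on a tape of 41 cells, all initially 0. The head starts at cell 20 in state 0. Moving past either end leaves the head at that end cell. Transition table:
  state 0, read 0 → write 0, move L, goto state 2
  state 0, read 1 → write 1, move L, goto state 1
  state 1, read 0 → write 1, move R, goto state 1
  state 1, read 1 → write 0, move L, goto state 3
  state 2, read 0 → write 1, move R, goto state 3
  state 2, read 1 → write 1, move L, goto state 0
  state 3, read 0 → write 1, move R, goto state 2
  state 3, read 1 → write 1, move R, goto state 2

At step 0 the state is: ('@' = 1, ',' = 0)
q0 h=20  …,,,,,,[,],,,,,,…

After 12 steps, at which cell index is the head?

30

[0] q0 h=20  …,,,,,,[,],,,,,,…
[1] q2 h=19  …,,,,,,[,],,,,,,…
[2] q3 h=20  …,,,,,@[,],,,,,,…
[3] q2 h=21  …,,,,@@[,],,,,,,…
[4] q3 h=22  …,,,@@@[,],,,,,,…
[5] q2 h=23  …,,@@@@[,],,,,,,…
[6] q3 h=24  …,@@@@@[,],,,,,,…
[7] q2 h=25  …@@@@@@[,],,,,,,…
[8] q3 h=26  …@@@@@@[,],,,,,,…
[9] q2 h=27  …@@@@@@[,],,,,,,…
[10] q3 h=28  …@@@@@@[,],,,,,,…
[11] q2 h=29  …@@@@@@[,],,,,,,…
[12] q3 h=30  …@@@@@@[,],,,,,,…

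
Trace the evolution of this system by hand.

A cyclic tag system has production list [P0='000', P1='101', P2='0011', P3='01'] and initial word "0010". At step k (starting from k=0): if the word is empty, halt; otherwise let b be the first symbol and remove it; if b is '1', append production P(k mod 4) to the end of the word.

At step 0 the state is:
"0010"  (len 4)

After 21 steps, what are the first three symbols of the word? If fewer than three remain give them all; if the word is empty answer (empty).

010

k=0  "0010"  (len 4)
k=1  "010"  (len 3)
k=2  "10"  (len 2)
k=3  "00011"  (len 5)
k=4  "0011"  (len 4)
k=5  "011"  (len 3)
k=6  "11"  (len 2)
k=7  "10011"  (len 5)
k=8  "001101"  (len 6)
k=9  "01101"  (len 5)
k=10  "1101"  (len 4)
k=11  "1010011"  (len 7)
k=12  "01001101"  (len 8)
k=13  "1001101"  (len 7)
k=14  "001101101"  (len 9)
k=15  "01101101"  (len 8)
k=16  "1101101"  (len 7)
k=17  "101101000"  (len 9)
k=18  "01101000101"  (len 11)
k=19  "1101000101"  (len 10)
k=20  "10100010101"  (len 11)
k=21  "0100010101000"  (len 13)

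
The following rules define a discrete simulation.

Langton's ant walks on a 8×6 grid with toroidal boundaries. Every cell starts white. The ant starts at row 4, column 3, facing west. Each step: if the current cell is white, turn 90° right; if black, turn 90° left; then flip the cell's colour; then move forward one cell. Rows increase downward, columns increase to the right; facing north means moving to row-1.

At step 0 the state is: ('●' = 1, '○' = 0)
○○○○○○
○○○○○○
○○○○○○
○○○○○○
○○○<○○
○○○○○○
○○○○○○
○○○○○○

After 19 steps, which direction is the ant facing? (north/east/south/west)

south

0) ○○○○○○
○○○○○○
○○○○○○
○○○○○○
○○○<○○
○○○○○○
○○○○○○
○○○○○○
1) ○○○○○○
○○○○○○
○○○○○○
○○○^○○
○○○●○○
○○○○○○
○○○○○○
○○○○○○
2) ○○○○○○
○○○○○○
○○○○○○
○○○●>○
○○○●○○
○○○○○○
○○○○○○
○○○○○○
3) ○○○○○○
○○○○○○
○○○○○○
○○○●●○
○○○●v○
○○○○○○
○○○○○○
○○○○○○
4) ○○○○○○
○○○○○○
○○○○○○
○○○●●○
○○○<●○
○○○○○○
○○○○○○
○○○○○○
5) ○○○○○○
○○○○○○
○○○○○○
○○○●●○
○○○○●○
○○○v○○
○○○○○○
○○○○○○
6) ○○○○○○
○○○○○○
○○○○○○
○○○●●○
○○○○●○
○○<●○○
○○○○○○
○○○○○○
7) ○○○○○○
○○○○○○
○○○○○○
○○○●●○
○○^○●○
○○●●○○
○○○○○○
○○○○○○
8) ○○○○○○
○○○○○○
○○○○○○
○○○●●○
○○●>●○
○○●●○○
○○○○○○
○○○○○○
9) ○○○○○○
○○○○○○
○○○○○○
○○○●●○
○○●●●○
○○●v○○
○○○○○○
○○○○○○
10) ○○○○○○
○○○○○○
○○○○○○
○○○●●○
○○●●●○
○○●○>○
○○○○○○
○○○○○○
11) ○○○○○○
○○○○○○
○○○○○○
○○○●●○
○○●●●○
○○●○●○
○○○○v○
○○○○○○
12) ○○○○○○
○○○○○○
○○○○○○
○○○●●○
○○●●●○
○○●○●○
○○○<●○
○○○○○○
13) ○○○○○○
○○○○○○
○○○○○○
○○○●●○
○○●●●○
○○●^●○
○○○●●○
○○○○○○
14) ○○○○○○
○○○○○○
○○○○○○
○○○●●○
○○●●●○
○○●●>○
○○○●●○
○○○○○○
15) ○○○○○○
○○○○○○
○○○○○○
○○○●●○
○○●●^○
○○●●○○
○○○●●○
○○○○○○
16) ○○○○○○
○○○○○○
○○○○○○
○○○●●○
○○●<○○
○○●●○○
○○○●●○
○○○○○○
17) ○○○○○○
○○○○○○
○○○○○○
○○○●●○
○○●○○○
○○●v○○
○○○●●○
○○○○○○
18) ○○○○○○
○○○○○○
○○○○○○
○○○●●○
○○●○○○
○○●○>○
○○○●●○
○○○○○○
19) ○○○○○○
○○○○○○
○○○○○○
○○○●●○
○○●○○○
○○●○●○
○○○●v○
○○○○○○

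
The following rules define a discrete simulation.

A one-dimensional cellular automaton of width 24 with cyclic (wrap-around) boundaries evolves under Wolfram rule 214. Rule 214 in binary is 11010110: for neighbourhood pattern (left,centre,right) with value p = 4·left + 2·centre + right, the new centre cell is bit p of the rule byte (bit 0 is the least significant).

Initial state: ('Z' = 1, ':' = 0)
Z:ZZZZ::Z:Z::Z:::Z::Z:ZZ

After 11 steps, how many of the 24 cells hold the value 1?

gen 0: Z:ZZZZ::Z:Z::Z:::Z::Z:ZZ
gen 1: Z::ZZZZZZ:ZZZZZ:ZZZZZ::Z
gen 2: ZZZ:ZZZZZ::ZZZZ::ZZZZZZ:
gen 3: :ZZ::ZZZZZZ:ZZZZZ:ZZZZZ:
gen 4: Z:ZZZ:ZZZZZ::ZZZZ::ZZZZZ
gen 5: Z::ZZ::ZZZZZZ:ZZZZZ:ZZZZ
gen 6: ZZZ:ZZZ:ZZZZZ::ZZZZ::ZZZ
gen 7: ZZZ::ZZ::ZZZZZZ:ZZZZZ:ZZ
gen 8: ZZZZZ:ZZZ:ZZZZZ::ZZZZ::Z
gen 9: ZZZZZ::ZZ::ZZZZZZ:ZZZZZ:
gen 10: :ZZZZZZ:ZZZ:ZZZZZ::ZZZZ:
gen 11: Z:ZZZZZ::ZZ::ZZZZZZ:ZZZZ

18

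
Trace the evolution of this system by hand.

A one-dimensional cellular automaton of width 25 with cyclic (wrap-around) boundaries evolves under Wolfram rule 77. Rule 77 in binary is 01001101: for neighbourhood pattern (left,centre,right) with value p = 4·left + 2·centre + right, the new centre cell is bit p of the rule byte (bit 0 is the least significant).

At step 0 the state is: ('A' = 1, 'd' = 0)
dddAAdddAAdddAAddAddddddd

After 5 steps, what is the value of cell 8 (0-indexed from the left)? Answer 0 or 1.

1

k=0  dddAAdddAAdddAAddAddddddd
k=1  AAdAAdAdAAdAdAAddAdAAAAAA
k=2  dAdAAdAdAAdAdAAddAdAddddd
k=3  dAdAAdAdAAdAdAAddAdAdAAAA
k=4  dAdAAdAdAAdAdAAddAdAdAddA
k=5  dAdAAdAdAAdAdAAddAdAdAddA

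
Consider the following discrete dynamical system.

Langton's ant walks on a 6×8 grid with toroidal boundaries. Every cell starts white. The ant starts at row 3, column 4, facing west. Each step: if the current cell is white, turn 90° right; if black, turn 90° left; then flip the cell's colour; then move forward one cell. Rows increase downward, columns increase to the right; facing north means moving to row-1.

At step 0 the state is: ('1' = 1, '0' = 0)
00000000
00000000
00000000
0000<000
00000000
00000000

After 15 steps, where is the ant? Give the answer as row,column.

3,5

t=0: 00000000
00000000
00000000
0000<000
00000000
00000000
t=1: 00000000
00000000
0000^000
00001000
00000000
00000000
t=2: 00000000
00000000
00001>00
00001000
00000000
00000000
t=3: 00000000
00000000
00001100
00001v00
00000000
00000000
t=4: 00000000
00000000
00001100
0000<100
00000000
00000000
t=5: 00000000
00000000
00001100
00000100
0000v000
00000000
t=6: 00000000
00000000
00001100
00000100
000<1000
00000000
t=7: 00000000
00000000
00001100
000^0100
00011000
00000000
t=8: 00000000
00000000
00001100
0001>100
00011000
00000000
t=9: 00000000
00000000
00001100
00011100
0001v000
00000000
t=10: 00000000
00000000
00001100
00011100
00010>00
00000000
t=11: 00000000
00000000
00001100
00011100
00010100
00000v00
t=12: 00000000
00000000
00001100
00011100
00010100
0000<100
t=13: 00000000
00000000
00001100
00011100
0001^100
00001100
t=14: 00000000
00000000
00001100
00011100
00011>00
00001100
t=15: 00000000
00000000
00001100
00011^00
00011000
00001100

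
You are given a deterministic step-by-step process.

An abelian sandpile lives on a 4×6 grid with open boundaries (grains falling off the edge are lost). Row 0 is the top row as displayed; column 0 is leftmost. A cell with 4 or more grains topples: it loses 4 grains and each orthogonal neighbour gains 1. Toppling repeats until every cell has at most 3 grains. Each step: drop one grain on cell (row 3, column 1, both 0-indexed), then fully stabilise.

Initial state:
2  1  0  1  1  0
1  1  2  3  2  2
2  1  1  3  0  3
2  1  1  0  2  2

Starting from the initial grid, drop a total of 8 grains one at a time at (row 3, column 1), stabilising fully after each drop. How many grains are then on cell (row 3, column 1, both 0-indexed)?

0) 2  1  0  1  1  0
1  1  2  3  2  2
2  1  1  3  0  3
2  1  1  0  2  2
1) 2  1  0  1  1  0
1  1  2  3  2  2
2  1  1  3  0  3
2  2  1  0  2  2
2) 2  1  0  1  1  0
1  1  2  3  2  2
2  1  1  3  0  3
2  3  1  0  2  2
3) 2  1  0  1  1  0
1  1  2  3  2  2
2  2  1  3  0  3
3  0  2  0  2  2
4) 2  1  0  1  1  0
1  1  2  3  2  2
2  2  1  3  0  3
3  1  2  0  2  2
5) 2  1  0  1  1  0
1  1  2  3  2  2
2  2  1  3  0  3
3  2  2  0  2  2
6) 2  1  0  1  1  0
1  1  2  3  2  2
2  2  1  3  0  3
3  3  2  0  2  2
7) 2  1  0  1  1  0
1  1  2  3  2  2
3  3  1  3  0  3
0  1  3  0  2  2
8) 2  1  0  1  1  0
1  1  2  3  2  2
3  3  1  3  0  3
0  2  3  0  2  2

2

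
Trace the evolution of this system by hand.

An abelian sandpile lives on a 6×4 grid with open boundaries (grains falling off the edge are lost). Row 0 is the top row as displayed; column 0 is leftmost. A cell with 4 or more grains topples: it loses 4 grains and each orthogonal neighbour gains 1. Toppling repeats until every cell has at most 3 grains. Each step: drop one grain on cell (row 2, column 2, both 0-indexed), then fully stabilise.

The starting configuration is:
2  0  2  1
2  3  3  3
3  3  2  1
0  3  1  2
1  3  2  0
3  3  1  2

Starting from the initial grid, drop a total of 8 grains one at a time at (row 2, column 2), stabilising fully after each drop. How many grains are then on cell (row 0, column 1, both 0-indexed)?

3

t=0: 2  0  2  1
2  3  3  3
3  3  2  1
0  3  1  2
1  3  2  0
3  3  1  2
t=1: 2  0  2  1
2  3  3  3
3  3  3  1
0  3  1  2
1  3  2  0
3  3  1  2
t=2: 3  1  3  2
0  2  2  0
1  3  2  3
2  1  3  2
3  1  3  0
0  1  2  2
t=3: 3  1  3  2
0  2  2  0
1  3  3  3
2  1  3  2
3  1  3  0
0  1  2  2
t=4: 3  1  3  2
0  3  3  1
2  0  3  1
2  3  2  0
3  2  0  2
0  1  3  2
t=5: 3  3  0  3
1  0  2  2
2  2  1  2
2  3  3  0
3  2  0  2
0  1  3  2
t=6: 3  3  0  3
1  0  2  2
2  2  2  2
2  3  3  0
3  2  0  2
0  1  3  2
t=7: 3  3  0  3
1  0  2  2
2  2  3  2
2  3  3  0
3  2  0  2
0  1  3  2
t=8: 3  3  0  3
1  1  3  2
3  0  2  3
3  1  1  1
3  3  1  2
0  1  3  2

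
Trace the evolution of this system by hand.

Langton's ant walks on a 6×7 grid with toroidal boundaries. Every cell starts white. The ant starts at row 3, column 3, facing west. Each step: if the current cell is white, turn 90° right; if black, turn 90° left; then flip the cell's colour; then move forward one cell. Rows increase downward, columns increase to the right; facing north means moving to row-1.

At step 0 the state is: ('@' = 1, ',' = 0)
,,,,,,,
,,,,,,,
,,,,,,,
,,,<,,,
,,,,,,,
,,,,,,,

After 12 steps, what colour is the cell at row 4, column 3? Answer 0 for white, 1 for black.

0

t=0: ,,,,,,,
,,,,,,,
,,,,,,,
,,,<,,,
,,,,,,,
,,,,,,,
t=1: ,,,,,,,
,,,,,,,
,,,^,,,
,,,@,,,
,,,,,,,
,,,,,,,
t=2: ,,,,,,,
,,,,,,,
,,,@>,,
,,,@,,,
,,,,,,,
,,,,,,,
t=3: ,,,,,,,
,,,,,,,
,,,@@,,
,,,@v,,
,,,,,,,
,,,,,,,
t=4: ,,,,,,,
,,,,,,,
,,,@@,,
,,,<@,,
,,,,,,,
,,,,,,,
t=5: ,,,,,,,
,,,,,,,
,,,@@,,
,,,,@,,
,,,v,,,
,,,,,,,
t=6: ,,,,,,,
,,,,,,,
,,,@@,,
,,,,@,,
,,<@,,,
,,,,,,,
t=7: ,,,,,,,
,,,,,,,
,,,@@,,
,,^,@,,
,,@@,,,
,,,,,,,
t=8: ,,,,,,,
,,,,,,,
,,,@@,,
,,@>@,,
,,@@,,,
,,,,,,,
t=9: ,,,,,,,
,,,,,,,
,,,@@,,
,,@@@,,
,,@v,,,
,,,,,,,
t=10: ,,,,,,,
,,,,,,,
,,,@@,,
,,@@@,,
,,@,>,,
,,,,,,,
t=11: ,,,,,,,
,,,,,,,
,,,@@,,
,,@@@,,
,,@,@,,
,,,,v,,
t=12: ,,,,,,,
,,,,,,,
,,,@@,,
,,@@@,,
,,@,@,,
,,,<@,,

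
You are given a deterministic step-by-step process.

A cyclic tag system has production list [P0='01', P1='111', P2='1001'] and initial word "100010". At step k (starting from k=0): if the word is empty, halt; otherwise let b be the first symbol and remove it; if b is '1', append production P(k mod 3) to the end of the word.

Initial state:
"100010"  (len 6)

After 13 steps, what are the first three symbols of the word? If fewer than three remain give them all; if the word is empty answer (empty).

[0] "100010"  (len 6)
[1] "0001001"  (len 7)
[2] "001001"  (len 6)
[3] "01001"  (len 5)
[4] "1001"  (len 4)
[5] "001111"  (len 6)
[6] "01111"  (len 5)
[7] "1111"  (len 4)
[8] "111111"  (len 6)
[9] "111111001"  (len 9)
[10] "1111100101"  (len 10)
[11] "111100101111"  (len 12)
[12] "111001011111001"  (len 15)
[13] "1100101111100101"  (len 16)

110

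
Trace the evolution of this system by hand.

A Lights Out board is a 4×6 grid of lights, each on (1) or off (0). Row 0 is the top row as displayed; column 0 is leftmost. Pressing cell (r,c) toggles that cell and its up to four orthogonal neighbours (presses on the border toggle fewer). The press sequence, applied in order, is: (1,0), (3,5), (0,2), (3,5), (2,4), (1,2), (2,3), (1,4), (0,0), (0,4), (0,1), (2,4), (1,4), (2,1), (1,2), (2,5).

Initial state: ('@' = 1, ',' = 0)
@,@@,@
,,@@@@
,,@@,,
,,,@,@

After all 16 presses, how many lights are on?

9

t=0: @,@@,@
,,@@@@
,,@@,,
,,,@,@
t=1: ,,@@,@
@@@@@@
@,@@,,
,,,@,@
t=2: ,,@@,@
@@@@@@
@,@@,@
,,,@@,
t=3: ,@,,,@
@@,@@@
@,@@,@
,,,@@,
t=4: ,@,,,@
@@,@@@
@,@@,,
,,,@,@
t=5: ,@,,,@
@@,@,@
@,@,@@
,,,@@@
t=6: ,@@,,@
@,@,,@
@,,,@@
,,,@@@
t=7: ,@@,,@
@,@@,@
@,@@,@
,,,,@@
t=8: ,@@,@@
@,@,@,
@,@@@@
,,,,@@
t=9: @,@,@@
,,@,@,
@,@@@@
,,,,@@
t=10: @,@@,,
,,@,,,
@,@@@@
,,,,@@
t=11: ,@,@,,
,@@,,,
@,@@@@
,,,,@@
t=12: ,@,@,,
,@@,@,
@,@,,,
,,,,,@
t=13: ,@,@@,
,@@@,@
@,@,@,
,,,,,@
t=14: ,@,@@,
,,@@,@
,@,,@,
,@,,,@
t=15: ,@@@@,
,@,,,@
,@@,@,
,@,,,@
t=16: ,@@@@,
,@,,,,
,@@,,@
,@,,,,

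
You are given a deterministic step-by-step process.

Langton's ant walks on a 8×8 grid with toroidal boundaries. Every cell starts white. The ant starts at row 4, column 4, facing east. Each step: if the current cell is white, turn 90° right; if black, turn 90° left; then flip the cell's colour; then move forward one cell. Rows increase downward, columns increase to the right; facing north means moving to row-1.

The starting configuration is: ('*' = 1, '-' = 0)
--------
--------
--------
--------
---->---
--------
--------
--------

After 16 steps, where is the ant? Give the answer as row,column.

4,4

gen 0: --------
--------
--------
--------
---->---
--------
--------
--------
gen 1: --------
--------
--------
--------
----*---
----v---
--------
--------
gen 2: --------
--------
--------
--------
----*---
---<*---
--------
--------
gen 3: --------
--------
--------
--------
---^*---
---**---
--------
--------
gen 4: --------
--------
--------
--------
---*>---
---**---
--------
--------
gen 5: --------
--------
--------
----^---
---*----
---**---
--------
--------
gen 6: --------
--------
--------
----*>--
---*----
---**---
--------
--------
gen 7: --------
--------
--------
----**--
---*-v--
---**---
--------
--------
gen 8: --------
--------
--------
----**--
---*<*--
---**---
--------
--------
gen 9: --------
--------
--------
----^*--
---***--
---**---
--------
--------
gen 10: --------
--------
--------
---<-*--
---***--
---**---
--------
--------
gen 11: --------
--------
---^----
---*-*--
---***--
---**---
--------
--------
gen 12: --------
--------
---*>---
---*-*--
---***--
---**---
--------
--------
gen 13: --------
--------
---**---
---*v*--
---***--
---**---
--------
--------
gen 14: --------
--------
---**---
---<**--
---***--
---**---
--------
--------
gen 15: --------
--------
---**---
----**--
---v**--
---**---
--------
--------
gen 16: --------
--------
---**---
----**--
---->*--
---**---
--------
--------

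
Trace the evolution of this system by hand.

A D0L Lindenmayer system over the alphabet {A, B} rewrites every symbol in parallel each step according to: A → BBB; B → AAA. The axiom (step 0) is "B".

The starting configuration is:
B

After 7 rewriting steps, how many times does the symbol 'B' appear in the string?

0

k=0  B
k=1  AAA
k=2  BBBBBBBBB
k=3  AAAAAAAAAAAAAAAAAAAAAAAAAAA
k=4  BBBBBBBBBBBBBBBBBBBBBBBBBBBBBBBBBBBBBBBBBBBBBBBBBBBBBBBBBBBBBBBBBBBBBBBBBBBBBBBBB
k=5  AAAAAAAAAAAAAAAAAAAAAAAAAAAAAAAAAAAAAAAAAAAAAAAAAAAAAAAAAA…AAAAAAAAAAAAAAAAAAAAAAAAAAAAAAAAAAAAAAAAAAAAAAAAAAAAAAAAAA  (len 243)
k=6  BBBBBBBBBBBBBBBBBBBBBBBBBBBBBBBBBBBBBBBBBBBBBBBBBBBBBBBBBB…BBBBBBBBBBBBBBBBBBBBBBBBBBBBBBBBBBBBBBBBBBBBBBBBBBBBBBBBBB  (len 729)
k=7  AAAAAAAAAAAAAAAAAAAAAAAAAAAAAAAAAAAAAAAAAAAAAAAAAAAAAAAAAA…AAAAAAAAAAAAAAAAAAAAAAAAAAAAAAAAAAAAAAAAAAAAAAAAAAAAAAAAAA  (len 2187)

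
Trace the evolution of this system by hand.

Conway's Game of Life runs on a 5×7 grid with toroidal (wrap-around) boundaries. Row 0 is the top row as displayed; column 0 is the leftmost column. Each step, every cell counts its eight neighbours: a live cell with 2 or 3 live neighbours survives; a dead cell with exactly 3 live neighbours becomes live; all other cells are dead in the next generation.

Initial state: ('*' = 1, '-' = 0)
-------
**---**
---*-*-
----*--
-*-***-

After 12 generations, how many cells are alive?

17

0) -------
**---**
---*-*-
----*--
-*-***-
1) -**----
*---***
*----*-
--*----
---***-
2) ***----
*---**-
**--**-
---*-**
-*-**--
3) *-*--**
--****-
**-*---
-*-*--*
-*-****
4) *------
-----*-
**---**
-*-*--*
-*-*---
5) -------
-*---*-
-**-**-
-*--***
-*-----
6) -------
-**-**-
-***---
-*-**-*
*----*-
7) -*--***
-*--*--
-------
-*-****
*---***
8) -*-*---
*---*--
*-**---
---*---
-**----
9) **-*---
*---*--
-****--
---*---
-*-*---
10) **-**--
*---*--
-**-*--
-*-----
**-**--
11) -----**
*---**-
****---
----*--
---**--
12) ---*--*
*-****-
****-**
-*--*--
---**--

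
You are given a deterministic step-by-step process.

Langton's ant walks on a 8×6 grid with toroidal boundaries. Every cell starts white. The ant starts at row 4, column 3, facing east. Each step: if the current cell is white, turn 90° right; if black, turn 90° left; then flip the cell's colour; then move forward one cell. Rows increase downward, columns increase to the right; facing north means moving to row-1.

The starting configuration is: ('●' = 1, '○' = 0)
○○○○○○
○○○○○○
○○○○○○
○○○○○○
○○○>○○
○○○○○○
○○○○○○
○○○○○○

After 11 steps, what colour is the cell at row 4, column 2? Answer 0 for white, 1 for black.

1

step 0: ○○○○○○
○○○○○○
○○○○○○
○○○○○○
○○○>○○
○○○○○○
○○○○○○
○○○○○○
step 1: ○○○○○○
○○○○○○
○○○○○○
○○○○○○
○○○●○○
○○○v○○
○○○○○○
○○○○○○
step 2: ○○○○○○
○○○○○○
○○○○○○
○○○○○○
○○○●○○
○○<●○○
○○○○○○
○○○○○○
step 3: ○○○○○○
○○○○○○
○○○○○○
○○○○○○
○○^●○○
○○●●○○
○○○○○○
○○○○○○
step 4: ○○○○○○
○○○○○○
○○○○○○
○○○○○○
○○●>○○
○○●●○○
○○○○○○
○○○○○○
step 5: ○○○○○○
○○○○○○
○○○○○○
○○○^○○
○○●○○○
○○●●○○
○○○○○○
○○○○○○
step 6: ○○○○○○
○○○○○○
○○○○○○
○○○●>○
○○●○○○
○○●●○○
○○○○○○
○○○○○○
step 7: ○○○○○○
○○○○○○
○○○○○○
○○○●●○
○○●○v○
○○●●○○
○○○○○○
○○○○○○
step 8: ○○○○○○
○○○○○○
○○○○○○
○○○●●○
○○●<●○
○○●●○○
○○○○○○
○○○○○○
step 9: ○○○○○○
○○○○○○
○○○○○○
○○○^●○
○○●●●○
○○●●○○
○○○○○○
○○○○○○
step 10: ○○○○○○
○○○○○○
○○○○○○
○○<○●○
○○●●●○
○○●●○○
○○○○○○
○○○○○○
step 11: ○○○○○○
○○○○○○
○○^○○○
○○●○●○
○○●●●○
○○●●○○
○○○○○○
○○○○○○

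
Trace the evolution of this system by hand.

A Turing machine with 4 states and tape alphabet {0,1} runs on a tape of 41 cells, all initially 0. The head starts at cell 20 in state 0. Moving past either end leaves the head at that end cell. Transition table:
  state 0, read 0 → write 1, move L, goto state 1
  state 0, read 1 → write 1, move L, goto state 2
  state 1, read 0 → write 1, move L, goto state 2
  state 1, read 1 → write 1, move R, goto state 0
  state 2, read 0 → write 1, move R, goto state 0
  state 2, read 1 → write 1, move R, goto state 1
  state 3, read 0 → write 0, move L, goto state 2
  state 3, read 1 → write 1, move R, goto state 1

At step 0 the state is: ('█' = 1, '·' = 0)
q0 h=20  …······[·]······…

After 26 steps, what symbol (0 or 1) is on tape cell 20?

t=0: q0 h=20  …······[·]······…
t=1: q1 h=19  …······[·]█·····…
t=2: q2 h=18  …······[·]██····…
t=3: q0 h=19  …·····█[█]█·····…
t=4: q2 h=18  …······[█]██····…
t=5: q1 h=19  …·····█[█]█·····…
t=6: q0 h=20  …····██[█]······…
t=7: q2 h=19  …·····█[█]█·····…
t=8: q1 h=20  …····██[█]······…
t=9: q0 h=21  …···███[·]······…
t=10: q1 h=20  …····██[█]█·····…
t=11: q0 h=21  …···███[█]······…
t=12: q2 h=20  …····██[█]█·····…
t=13: q1 h=21  …···███[█]······…
t=14: q0 h=22  …··████[·]······…
t=15: q1 h=21  …···███[█]█·····…
t=16: q0 h=22  …··████[█]······…
t=17: q2 h=21  …···███[█]█·····…
t=18: q1 h=22  …··████[█]······…
t=19: q0 h=23  …·█████[·]······…
t=20: q1 h=22  …··████[█]█·····…
t=21: q0 h=23  …·█████[█]······…
t=22: q2 h=22  …··████[█]█·····…
t=23: q1 h=23  …·█████[█]······…
t=24: q0 h=24  …██████[·]······…
t=25: q1 h=23  …·█████[█]█·····…
t=26: q0 h=24  …██████[█]······…

1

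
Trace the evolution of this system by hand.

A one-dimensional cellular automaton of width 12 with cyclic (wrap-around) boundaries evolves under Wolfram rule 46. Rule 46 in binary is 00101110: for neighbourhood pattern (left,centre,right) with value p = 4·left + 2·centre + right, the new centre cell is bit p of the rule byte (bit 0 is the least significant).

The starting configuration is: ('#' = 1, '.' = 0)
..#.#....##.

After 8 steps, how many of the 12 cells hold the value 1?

4

step 0: ..#.#....##.
step 1: .####...##..
step 2: ##.....##...
step 3: #.....##...#
step 4: .....##...##
step 5: ....##...##.
step 6: ...##...##..
step 7: ..##...##...
step 8: .##...##....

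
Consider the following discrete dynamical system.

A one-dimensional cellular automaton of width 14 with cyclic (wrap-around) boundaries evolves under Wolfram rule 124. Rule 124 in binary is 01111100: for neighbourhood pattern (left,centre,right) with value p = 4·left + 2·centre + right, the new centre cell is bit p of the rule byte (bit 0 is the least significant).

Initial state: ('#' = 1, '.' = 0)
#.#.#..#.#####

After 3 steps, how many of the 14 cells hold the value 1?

step 0: #.#.#..#.#####
step 1: ######.###....
step 2: #....###.##...
step 3: ##...#.#####..

8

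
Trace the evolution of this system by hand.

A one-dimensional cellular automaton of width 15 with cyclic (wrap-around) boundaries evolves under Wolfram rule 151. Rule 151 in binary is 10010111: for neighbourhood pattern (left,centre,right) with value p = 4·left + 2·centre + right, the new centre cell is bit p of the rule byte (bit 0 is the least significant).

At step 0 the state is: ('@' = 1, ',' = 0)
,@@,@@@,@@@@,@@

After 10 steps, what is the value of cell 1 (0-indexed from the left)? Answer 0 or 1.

step 0: ,@@,@@@,@@@@,@@
step 1: ,,,,,@,,,@@,,,,
step 2: @@@@@@@@@,,@@@@
step 3: @@@@@@@@,@@,@@@
step 4: @@@@@@@,,,,,,@@
step 5: @@@@@@,@@@@@@,@
step 6: @@@@@,,,@@@@,,,
step 7: ,@@@,@@@,@@,@@@
step 8: ,,@,,,@,,,,,,@,
step 9: @@@@@@@@@@@@@@@
step 10: @@@@@@@@@@@@@@@

1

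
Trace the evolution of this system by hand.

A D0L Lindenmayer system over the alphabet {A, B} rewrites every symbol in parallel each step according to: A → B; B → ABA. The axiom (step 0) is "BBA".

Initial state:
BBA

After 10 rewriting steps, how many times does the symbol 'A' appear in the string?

1706

step 0: BBA
step 1: ABAABAB
step 2: BABABBABABABA
step 3: ABABABABABAABABABABABABABAB
step 4: BABABABABABABABABABABBABABABABABABABABABABABABABABABA
step 5: ABABABABABABABABABABABABABABABABABABABABABAABABABABABABABABABABABABABABABABABABABABABABABABABABABABABABABAB
step 6: BABABABABABABABABABABABABABABABABABABABABABABABABABABABABA…BABABABABABABABABABABABABABABABABABABABABABABABABABABABABA  (len 213)
step 7: ABABABABABABABABABABABABABABABABABABABABABABABABABABABABAB…ABABABABABABABABABABABABABABABABABABABABABABABABABABABABAB  (len 427)
step 8: BABABABABABABABABABABABABABABABABABABABABABABABABABABABABA…BABABABABABABABABABABABABABABABABABABABABABABABABABABABABA  (len 853)
step 9: ABABABABABABABABABABABABABABABABABABABABABABABABABABABABAB…ABABABABABABABABABABABABABABABABABABABABABABABABABABABABAB  (len 1707)
step 10: BABABABABABABABABABABABABABABABABABABABABABABABABABABABABA…BABABABABABABABABABABABABABABABABABABABABABABABABABABABABA  (len 3413)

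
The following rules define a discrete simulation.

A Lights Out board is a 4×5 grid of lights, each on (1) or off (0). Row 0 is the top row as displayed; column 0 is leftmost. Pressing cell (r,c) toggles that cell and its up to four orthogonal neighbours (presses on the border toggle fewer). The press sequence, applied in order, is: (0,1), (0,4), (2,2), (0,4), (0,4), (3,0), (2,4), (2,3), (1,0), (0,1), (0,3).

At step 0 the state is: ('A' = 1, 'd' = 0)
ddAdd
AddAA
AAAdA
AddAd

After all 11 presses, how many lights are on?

step 0: ddAdd
AddAA
AAAdA
AddAd
step 1: AAddd
AAdAA
AAAdA
AddAd
step 2: AAdAA
AAdAd
AAAdA
AddAd
step 3: AAdAA
AAAAd
AddAA
AdAAd
step 4: AAddd
AAAAA
AddAA
AdAAd
step 5: AAdAA
AAAAd
AddAA
AdAAd
step 6: AAdAA
AAAAd
dddAA
dAAAd
step 7: AAdAA
AAAAA
ddddd
dAAAA
step 8: AAdAA
AAAdA
ddAAA
dAAdA
step 9: dAdAA
ddAdA
AdAAA
dAAdA
step 10: AdAAA
dAAdA
AdAAA
dAAdA
step 11: Adddd
dAAAA
AdAAA
dAAdA

12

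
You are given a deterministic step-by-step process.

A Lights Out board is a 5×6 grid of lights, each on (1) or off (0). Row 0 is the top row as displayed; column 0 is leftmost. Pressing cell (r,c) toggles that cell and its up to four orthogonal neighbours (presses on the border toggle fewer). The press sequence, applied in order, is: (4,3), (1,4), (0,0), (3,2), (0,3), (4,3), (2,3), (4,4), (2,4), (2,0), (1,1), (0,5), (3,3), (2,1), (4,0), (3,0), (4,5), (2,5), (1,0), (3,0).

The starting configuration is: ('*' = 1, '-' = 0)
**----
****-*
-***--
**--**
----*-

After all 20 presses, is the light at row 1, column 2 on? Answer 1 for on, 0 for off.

0

0) **----
****-*
-***--
**--**
----*-
1) **----
****-*
-***--
**-***
--**--
2) **--*-
***-*-
-****-
**-***
--**--
3) ----*-
-**-*-
-****-
**-***
--**--
4) ----*-
-**-*-
-*-**-
*-*-**
---*--
5) --**--
-****-
-*-**-
*-*-**
---*--
6) --**--
-****-
-*-**-
*-****
--*-*-
7) --**--
-**-*-
-**---
*-*-**
--*-*-
8) --**--
-**-*-
-**---
*-*--*
--**-*
9) --**--
-**---
-*****
*-*-**
--**-*
10) --**--
***---
*-****
--*-**
--**-*
11) -***--
------
******
--*-**
--**-*
12) -*****
-----*
******
--*-**
--**-*
13) -*****
-----*
***-**
---*-*
--*--*
14) -*****
-*---*
----**
-*-*-*
--*--*
15) -*****
-*---*
----**
**-*-*
***--*
16) -*****
-*---*
*---**
---*-*
-**--*
17) -*****
-*---*
*---**
---*--
-**-*-
18) -*****
-*----
*-----
---*-*
-**-*-
19) ******
*-----
------
---*-*
-**-*-
20) ******
*-----
*-----
**-*-*
***-*-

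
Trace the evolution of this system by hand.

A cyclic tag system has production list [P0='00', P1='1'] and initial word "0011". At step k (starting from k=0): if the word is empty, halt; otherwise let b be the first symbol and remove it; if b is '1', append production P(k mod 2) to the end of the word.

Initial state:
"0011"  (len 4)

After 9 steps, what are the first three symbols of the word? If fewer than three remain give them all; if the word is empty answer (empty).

step 0: "0011"  (len 4)
step 1: "011"  (len 3)
step 2: "11"  (len 2)
step 3: "100"  (len 3)
step 4: "001"  (len 3)
step 5: "01"  (len 2)
step 6: "1"  (len 1)
step 7: "00"  (len 2)
step 8: "0"  (len 1)
step 9: (halted — word empty)

(empty)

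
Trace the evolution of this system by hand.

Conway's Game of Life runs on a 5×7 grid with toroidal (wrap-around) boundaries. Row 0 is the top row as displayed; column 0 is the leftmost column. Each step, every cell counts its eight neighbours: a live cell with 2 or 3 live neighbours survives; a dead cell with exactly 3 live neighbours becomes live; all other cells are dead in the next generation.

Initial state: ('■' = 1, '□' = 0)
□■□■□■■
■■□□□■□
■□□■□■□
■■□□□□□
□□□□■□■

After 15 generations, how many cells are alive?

gen 0: □■□■□■■
■■□□□■□
■□□■□■□
■■□□□□□
□□□□■□■
gen 1: □■■□□□□
□■□□□■□
□□■□■□□
■■□□■■□
□■■□■□■
gen 2: □□□■□■□
□■□■□□□
■□■■■□■
■□□□■□■
□□□□■□■
gen 3: □□■■□■□
■■□□□■■
□□■□■□■
□■□□■□□
■□□■■□■
gen 4: □□■■□□□
■■□□□□□
□□■■■□■
□■■□■□■
■■□□□□■
gen 5: □□■□□□■
■■□□■□□
□□□□■□■
□□□□■□■
□□□□□■■
gen 6: □■□□□□■
■■□■□□■
□□□■■□■
■□□□■□■
■□□□□□■
gen 7: □■■□□■□
□■□■■□■
□■■■■□□
□□□■■□□
□■□□□□□
gen 8: □■□■■■□
□□□□□□□
■■□□□□□
□■□□■□□
□■□■■□□
gen 9: □□□■□■□
■■■□■□□
■■□□□□□
□■□■■□□
■■□□□□□
gen 10: □□□■■□■
■□■■■□■
□□□□■□□
□□□□□□□
■■□■□□□
gen 11: □□□□□□■
■□■□□□■
□□□□■■□
□□□□□□□
■□■■■□□
gen 12: □□■□□■■
■□□□□□■
□□□□□■■
□□□□□■□
□□□■□□□
gen 13: ■□□□□■■
■□□□□□□
■□□□□■□
□□□□■■■
□□□□■■■
gen 14: ■□□□■□□
■■□□□■□
■□□□■■□
■□□□□□□
□□□□□□□
gen 15: ■■□□□□■
■■□□□■□
■□□□■■□
□□□□□□■
□□□□□□□

10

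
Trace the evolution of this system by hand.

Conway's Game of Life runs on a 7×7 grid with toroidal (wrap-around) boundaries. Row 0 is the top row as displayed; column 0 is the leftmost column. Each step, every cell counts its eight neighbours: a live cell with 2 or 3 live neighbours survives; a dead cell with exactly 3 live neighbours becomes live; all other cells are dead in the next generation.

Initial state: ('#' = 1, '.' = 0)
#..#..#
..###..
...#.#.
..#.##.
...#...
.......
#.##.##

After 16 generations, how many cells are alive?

k=0  #..#..#
..###..
...#.#.
..#.##.
...#...
.......
#.##.##
k=1  #......
..#..##
.....#.
..#..#.
...##..
..###.#
######.
k=2  #......
.....##
....##.
...#.#.
.......
#.....#
#....#.
k=3  #....#.
....###
.......
.....#.
......#
#.....#
##.....
k=4  ##..##.
....###
....#.#
.......
#....##
.#....#
.#.....
k=5  ##..#..
...#...
....#.#
#......
#....##
.#...##
.##..##
k=6  ##.####
#..###.
.......
#......
.#...#.
.##.#..
..#.#..
k=7  ##.....
####...
....#.#
.......
###....
.##.##.
......#
k=8  ......#
..##..#
####...
##.....
#.##...
..##.##
..#..##
k=9  #.##..#
...#..#
...#..#
......#
#..##..
#....#.
#.###..
k=10  #....##
...####
#....##
#..####
#...##.
#.#..#.
#.#.##.
k=11  ##.....
.......
.......
.#.#...
#......
#......
#..##..
k=12  ##.....
.......
.......
.......
##.....
##....#
#.....#
k=13  ##....#
.......
.......
.......
.#....#
.......
.......
k=14  #......
#......
.......
.......
.......
.......
#......
k=15  ##....#
.......
.......
.......
.......
.......
.......
k=16  #......
#......
.......
.......
.......
.......
#......

3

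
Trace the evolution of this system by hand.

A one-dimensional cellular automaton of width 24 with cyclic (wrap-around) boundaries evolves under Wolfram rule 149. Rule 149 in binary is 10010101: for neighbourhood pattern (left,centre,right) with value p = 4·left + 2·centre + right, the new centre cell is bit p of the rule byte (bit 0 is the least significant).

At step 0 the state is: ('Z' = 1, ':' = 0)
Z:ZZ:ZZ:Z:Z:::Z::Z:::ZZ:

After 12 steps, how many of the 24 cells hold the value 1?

t=0: Z:ZZ:ZZ:Z:Z:::Z::Z:::ZZ:
t=1: Z:::::::Z:ZZZ:ZZ:ZZZ::::
t=2: ZZZZZZZ:Z::Z::::::Z:ZZZ:
t=3: :ZZZZZ::ZZ:ZZZZZZ:Z::Z::
t=4: ::ZZZ:Z:::::ZZZZ::ZZ:ZZZ
t=5: Z::Z::ZZZZZ::ZZ:Z:::::Z:
t=6: ZZ:ZZ::ZZZ:Z::::ZZZZZ:Z:
t=7: :::::Z::Z::ZZZZ::ZZZ::Z:
t=8: ZZZZ:ZZ:ZZ::ZZ:Z::Z:Z:ZZ
t=9: ZZZ:::::::Z::::ZZ:Z:Z::Z
t=10: ZZ:ZZZZZZ:ZZZZ::::Z:ZZ::
t=11: ::::ZZZZ:::ZZ:ZZZ:Z:::Z:
t=12: ZZZ::ZZ:ZZ:::::Z::ZZZ:ZZ

13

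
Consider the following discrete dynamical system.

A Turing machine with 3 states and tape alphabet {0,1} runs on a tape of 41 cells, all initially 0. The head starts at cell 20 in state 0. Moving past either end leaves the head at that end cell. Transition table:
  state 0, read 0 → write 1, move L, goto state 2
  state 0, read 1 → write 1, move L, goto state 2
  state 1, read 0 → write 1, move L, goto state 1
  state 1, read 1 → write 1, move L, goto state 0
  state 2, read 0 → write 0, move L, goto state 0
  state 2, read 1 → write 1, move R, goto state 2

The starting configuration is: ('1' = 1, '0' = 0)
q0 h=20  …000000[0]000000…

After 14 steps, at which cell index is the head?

6

0) q0 h=20  …000000[0]000000…
1) q2 h=19  …000000[0]100000…
2) q0 h=18  …000000[0]010000…
3) q2 h=17  …000000[0]101000…
4) q0 h=16  …000000[0]010100…
5) q2 h=15  …000000[0]101010…
6) q0 h=14  …000000[0]010101…
7) q2 h=13  …000000[0]101010…
8) q0 h=12  …000000[0]010101…
9) q2 h=11  …000000[0]101010…
10) q0 h=10  …000000[0]010101…
11) q2 h= 9  …000000[0]101010…
12) q0 h= 8  …000000[0]010101…
13) q2 h= 7  …000000[0]101010…
14) q0 h= 6  |000000[0]010101…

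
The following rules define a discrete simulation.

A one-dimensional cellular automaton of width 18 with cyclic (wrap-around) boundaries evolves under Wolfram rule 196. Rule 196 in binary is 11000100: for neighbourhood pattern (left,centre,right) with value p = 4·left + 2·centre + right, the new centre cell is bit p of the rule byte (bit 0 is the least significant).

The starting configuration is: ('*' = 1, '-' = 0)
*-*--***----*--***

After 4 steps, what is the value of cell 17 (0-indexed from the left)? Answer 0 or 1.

0

gen 0: *-*--***----*--***
gen 1: *-*---**----*---**
gen 2: *-*----*----*----*
gen 3: *-*----*----*-----
gen 4: *-*----*----*-----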